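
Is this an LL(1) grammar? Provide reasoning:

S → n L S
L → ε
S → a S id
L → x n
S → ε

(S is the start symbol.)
A grammar is LL(1) if for each non-terminal N with multiple productions, the predict sets of those productions are pairwise disjoint, where PREDICT(N → α) = (FIRST(α) \ {ε}) ∪ (FOLLOW(N) if α ⇒* ε).

Relevant sets:
  FOLLOW(S) = { $, 'id' }
  FOLLOW(L) = { $, 'a', 'id', 'n' }

For S:
  PREDICT(S → n L S) = { 'n' }
  PREDICT(S → a S id) = { 'a' }
  PREDICT(S → ε) = { $, 'id' }
For L:
  PREDICT(L → ε) = { $, 'a', 'id', 'n' }
  PREDICT(L → x n) = { 'x' }

All predict sets are disjoint. The grammar IS LL(1).

Answer: Yes, the grammar is LL(1).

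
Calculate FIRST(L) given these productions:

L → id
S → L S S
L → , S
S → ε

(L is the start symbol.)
{ ',', 'id' }

To compute FIRST(L), examine every production with L on the left-hand side, reading each right-hand side left to right until a non-nullable symbol is reached.

From L → id:
  - id is a terminal: add 'id' and stop
From L → , S:
  - ',' is a terminal: add ',' and stop

Collecting: FIRST(L) = { ',', 'id' }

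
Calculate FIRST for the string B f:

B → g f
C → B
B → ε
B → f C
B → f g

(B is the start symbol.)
FIRST sets of the non-terminals involved (from the grammar, by fixed-point iteration):
  FIRST(B) = { 'f', 'g', ε }

To compute FIRST(B f), process the symbols left to right:
Symbol B is a non-terminal. Add FIRST(B) \ {ε} = { 'f', 'g' }
B is nullable (ε ∈ FIRST(B)), continue to the next symbol.
Symbol f is a terminal. Add 'f' and stop.
FIRST(B f) = { 'f', 'g' }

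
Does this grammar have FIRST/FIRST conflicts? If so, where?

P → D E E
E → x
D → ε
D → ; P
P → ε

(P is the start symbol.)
No FIRST/FIRST conflicts.

A FIRST/FIRST conflict occurs when two productions N → α and N → β for the same non-terminal have FIRST(α) ∩ FIRST(β) ≠ ∅ (with ε ∈ FIRST of a nullable right-hand side, so two nullable alternatives also conflict).

FIRST sets of the non-terminals at (or reachable through a nullable prefix from) the front of some alternative:
  FIRST(D) = { ';', ε }
  FIRST(E) = { 'x' }

Productions for P:
  P → D E E: FIRST = { ';', 'x' }
  P → ε: FIRST = { ε }
Productions for D:
  D → ε: FIRST = { ε }
  D → ; P: FIRST = { ';' }
E has only one production, so no FIRST/FIRST conflict is possible there.

All alternatives of each non-terminal have pairwise disjoint FIRST sets.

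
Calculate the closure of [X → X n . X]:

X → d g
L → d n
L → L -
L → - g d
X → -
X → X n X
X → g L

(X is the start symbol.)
Start with: [X → X n . X]
  [X → X n . X] has the dot before X: add [X → . d g], [X → . -], [X → . X n X], [X → . g L]
No further items can be added.

CLOSURE = { [X → . -], [X → . X n X], [X → . d g], [X → . g L], [X → X n . X] }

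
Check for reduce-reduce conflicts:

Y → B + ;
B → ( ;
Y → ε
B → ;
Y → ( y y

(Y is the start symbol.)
No reduce-reduce conflicts

A reduce-reduce conflict occurs when an LR(0) state has two complete items [A → α .] and [B → β .] — both call for a reduction, and with no lookahead the parser cannot choose between them.

Augment with Y' → Y and build the canonical LR(0) collection (I0 = CLOSURE({[Y' → . Y]}), then GOTO on every symbol after a dot until no new states appear). It has 10 states:
  I0: { [B → . ( ;], [B → . ;], [Y → . ( y y], [Y → . B + ;], [Y → .], [Y' → . Y] }  — shift, reduce
  I1: { [B → ( . ;], [Y → ( . y y] }  — shift
  I2: { [B → ; .] }  — reduce
  I3: { [Y → B . + ;] }  — shift
  I4: { [Y' → Y .] }  — accept
  I5: { [Y → B + . ;] }  — shift
  I6: { [Y → B + ; .] }  — reduce
  I7: { [B → ( ; .] }  — reduce
  I8: { [Y → ( y . y] }  — shift
  I9: { [Y → ( y y .] }  — reduce

No state contains more than one complete item.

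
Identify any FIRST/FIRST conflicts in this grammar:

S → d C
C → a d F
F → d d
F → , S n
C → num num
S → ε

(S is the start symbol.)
No FIRST/FIRST conflicts.

Productions for S:
  S → d C: FIRST = { 'd' }
  S → ε: FIRST = { ε }
Productions for C:
  C → a d F: FIRST = { 'a' }
  C → num num: FIRST = { 'num' }
Productions for F:
  F → d d: FIRST = { 'd' }
  F → , S n: FIRST = { ',' }

All alternatives of each non-terminal have pairwise disjoint FIRST sets.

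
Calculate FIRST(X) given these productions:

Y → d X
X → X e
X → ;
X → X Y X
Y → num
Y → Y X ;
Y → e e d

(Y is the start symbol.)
To compute FIRST(X), examine every production with X on the left-hand side, reading each right-hand side left to right until a non-nullable symbol is reached.

From X → X e:
  - X is the symbol being defined: contributes nothing new
    X is not nullable, so stop
From X → ;:
  - ';' is a terminal: add ';' and stop
From X → X Y X:
  - X is the symbol being defined: contributes nothing new
    X is not nullable, so stop

Collecting: FIRST(X) = { ';' }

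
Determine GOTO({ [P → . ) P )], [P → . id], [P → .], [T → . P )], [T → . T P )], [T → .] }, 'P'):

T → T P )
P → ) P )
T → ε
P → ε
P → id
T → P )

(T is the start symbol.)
GOTO(I, 'P') = CLOSURE({ [A → αX.β] : [A → α.Xβ] ∈ I, X = 'P' })

Items with dot before 'P', with the dot advanced:
  [T → . P )] → [T → P . )]
Closure adds nothing (no advanced item has the dot before a non-terminal).

GOTO = { [T → P . )] }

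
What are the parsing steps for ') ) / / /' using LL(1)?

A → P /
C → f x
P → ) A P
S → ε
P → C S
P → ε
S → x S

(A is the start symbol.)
LL(1) parsing maintains a stack (initially the start symbol over $) and the input. At each step: if the stack top is a terminal, match it against the current input token; if it is a non-terminal N, replace it with the RHS of M[N, lookahead] (the unique production whose predict set contains the lookahead).

Stack is shown with the top on the left.

Stack          Input        Action
----------------------------------
A $            ) ) / / / $  output A → P /
P / $          ) ) / / / $  output P → ) A P
) A P / $      ) ) / / / $  match ')'
A P / $        ) / / / $    output A → P /
P / P / $      ) / / / $    output P → ) A P
) A P / P / $  ) / / / $    match ')'
A P / P / $    / / / $      output A → P /
P / P / P / $  / / / $      output P → ε
/ P / P / $    / / / $      match '/'
P / P / $      / / $        output P → ε
/ P / $        / / $        match '/'
P / $          / $          output P → ε
/ $            / $          match '/'
$              $            accept

The string is accepted.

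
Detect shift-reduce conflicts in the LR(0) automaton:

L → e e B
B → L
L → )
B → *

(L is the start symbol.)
Augment with L' → L and build the canonical LR(0) collection (I0 = CLOSURE({[L' → . L]}), then GOTO on every symbol after a dot until no new states appear). It has 8 states:
  I0: { [L → . )], [L → . e e B], [L' → . L] }  — shift
  I1: { [L → ) .] }  — reduce
  I2: { [L' → L .] }  — accept
  I3: { [L → e . e B] }  — shift
  I4: { [B → . *], [B → . L], [L → . )], [L → . e e B], [L → e e . B] }  — shift
  I5: { [B → * .] }  — reduce
  I6: { [L → e e B .] }  — reduce
  I7: { [B → L .] }  — reduce

No state contains both a complete item and a shift item.

Answer: No shift-reduce conflicts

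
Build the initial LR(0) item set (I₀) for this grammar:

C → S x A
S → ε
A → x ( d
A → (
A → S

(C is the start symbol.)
{ [C → . S x A], [C' → . C], [S → .] }

First, augment the grammar with C' → C
I₀ = CLOSURE({ [C' → . C] }):
  [C' → . C] has the dot before C: add [C → . S x A]
  [C → . S x A] has the dot before S: add [S → .]
No further items can be added.

I₀ = { [C → . S x A], [C' → . C], [S → .] }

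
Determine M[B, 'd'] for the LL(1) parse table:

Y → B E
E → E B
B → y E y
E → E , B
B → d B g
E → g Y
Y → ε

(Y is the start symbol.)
B → d B g

To find M[B, 'd'], we find productions for B where 'd' is in the predict set (PREDICT(N → α) = (FIRST(α) \ {ε}) ∪ (FOLLOW(N) if α ⇒* ε)).

B → y E y: PREDICT = { 'y' }
B → d B g: PREDICT = { 'd' }
  'd' is in predict set, so this production goes in M[B, 'd']

M[B, 'd'] = B → d B g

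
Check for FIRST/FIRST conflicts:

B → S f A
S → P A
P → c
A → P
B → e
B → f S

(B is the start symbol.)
A FIRST/FIRST conflict occurs when two productions N → α and N → β for the same non-terminal have FIRST(α) ∩ FIRST(β) ≠ ∅ (with ε ∈ FIRST of a nullable right-hand side, so two nullable alternatives also conflict).

FIRST sets of the non-terminals at (or reachable through a nullable prefix from) the front of some alternative:
  FIRST(S) = { 'c' }

Productions for B:
  B → S f A: FIRST = { 'c' }
  B → e: FIRST = { 'e' }
  B → f S: FIRST = { 'f' }
S, P, A have only one production, so no FIRST/FIRST conflict is possible there.

All alternatives of each non-terminal have pairwise disjoint FIRST sets.

Answer: No FIRST/FIRST conflicts.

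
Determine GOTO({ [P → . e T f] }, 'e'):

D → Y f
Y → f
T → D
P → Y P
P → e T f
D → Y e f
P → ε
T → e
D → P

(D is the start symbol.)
GOTO(I, 'e') = CLOSURE({ [A → αX.β] : [A → α.Xβ] ∈ I, X = 'e' })

Items with dot before 'e', with the dot advanced:
  [P → . e T f] → [P → e . T f]
Closure of the advanced items:
  [P → e . T f] has the dot before T: add [T → . D], [T → . e]
  [T → . D] has the dot before D: add [D → . Y f], [D → . Y e f], [D → . P]
  [D → . Y f] has the dot before Y: add [Y → . f]
  [D → . P] has the dot before P: add [P → . Y P], [P → . e T f], [P → .]

GOTO = { [D → . P], [D → . Y e f], [D → . Y f], [P → . Y P], [P → . e T f], [P → .], [P → e . T f], [T → . D], [T → . e], [Y → . f] }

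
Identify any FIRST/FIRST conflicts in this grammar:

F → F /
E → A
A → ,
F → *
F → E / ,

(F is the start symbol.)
A FIRST/FIRST conflict occurs when two productions N → α and N → β for the same non-terminal have FIRST(α) ∩ FIRST(β) ≠ ∅ (with ε ∈ FIRST of a nullable right-hand side, so two nullable alternatives also conflict).

FIRST sets of the non-terminals at (or reachable through a nullable prefix from) the front of some alternative:
  FIRST(F) = { '*', ',' }
  FIRST(E) = { ',' }

Productions for F:
  F → F /: FIRST = { '*', ',' }
  F → *: FIRST = { '*' }
  F → E / ,: FIRST = { ',' }
E, A have only one production, so no FIRST/FIRST conflict is possible there.

Conflict for F: F → F / and F → *
  Overlap: { '*' }
Conflict for F: F → F / and F → E / ,
  Overlap: { ',' }

Answer: Yes. F → F '/' / F → '*' on { '*' }; F → F '/' / F → E '/' ',' on { ',' }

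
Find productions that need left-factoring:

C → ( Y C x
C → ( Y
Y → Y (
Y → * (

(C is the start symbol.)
Left-factoring is needed when two productions for the same non-terminal
share a common prefix on the right-hand side.

Productions for C:
  C → ( Y C x
  C → ( Y
Productions for Y:
  Y → Y (
  Y → * (

Found common prefix '( Y' in productions for C

Answer: Yes, C has productions with common prefix '( Y'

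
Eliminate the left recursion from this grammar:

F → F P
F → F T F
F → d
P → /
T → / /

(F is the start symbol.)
F is directly left-recursive. The standard transformation for
  A → A α₁ | ... | A α_m | β₁ | ... | β_n
is
  A  → β₁ A' | ... | β_n A'
  A' → α₁ A' | ... | α_m A' | ε

F → d becomes F → d F'
F → F P becomes F' → P F'
F → F T F becomes F' → T F F'
Add F' → ε

Productions for other non-terminals are unchanged:
  P → /
  T → / /

Resulting grammar:
F → d F'
F' → P F'
F' → T F F'
F' → ε
P → /
T → / /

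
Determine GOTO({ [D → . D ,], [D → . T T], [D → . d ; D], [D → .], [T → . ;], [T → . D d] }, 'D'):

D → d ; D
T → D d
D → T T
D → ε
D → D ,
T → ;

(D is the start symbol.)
{ [D → D . ,], [T → D . d] }

GOTO(I, 'D') = CLOSURE({ [A → αX.β] : [A → α.Xβ] ∈ I, X = 'D' })

Items with dot before 'D', with the dot advanced:
  [D → . D ,] → [D → D . ,]
  [T → . D d] → [T → D . d]
Closure adds nothing (no advanced item has the dot before a non-terminal).

GOTO = { [D → D . ,], [T → D . d] }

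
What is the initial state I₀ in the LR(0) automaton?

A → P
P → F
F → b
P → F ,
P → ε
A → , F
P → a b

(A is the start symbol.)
{ [A → . , F], [A → . P], [A' → . A], [F → . b], [P → . F ,], [P → . F], [P → . a b], [P → .] }

First, augment the grammar with A' → A
I₀ = CLOSURE({ [A' → . A] }):
  [A' → . A] has the dot before A: add [A → . P], [A → . , F]
  [A → . P] has the dot before P: add [P → . F], [P → . F ,], [P → .], [P → . a b]
  [P → . F] has the dot before F: add [F → . b]
No further items can be added.

I₀ = { [A → . , F], [A → . P], [A' → . A], [F → . b], [P → . F ,], [P → . F], [P → . a b], [P → .] }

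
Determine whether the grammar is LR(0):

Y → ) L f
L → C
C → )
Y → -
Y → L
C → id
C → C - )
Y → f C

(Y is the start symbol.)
A grammar is LR(0) if no state in the canonical LR(0) collection has:
  - both a shift item (dot before a terminal) and a complete item (shift-reduce conflict), or
  - two or more complete items (reduce-reduce conflict; the accept item [Y' → Y .] counts as a complete item here).

Augment with Y' → Y and build the canonical LR(0) collection (I0 = CLOSURE({[Y' → . Y]}), then GOTO on every symbol after a dot until no new states appear). It has 14 states:
  I0: { [C → . )], [C → . C - )], [C → . id], [L → . C], [Y → . ) L f], [Y → . -], [Y → . L], [Y → . f C], [Y' → . Y] }  — shift
  I1: { [C → ) .], [C → . )], [C → . C - )], [C → . id], [L → . C], [Y → ) . L f] }  — shift, reduce
  I2: { [Y → - .] }  — reduce
  I3: { [C → C . - )], [L → C .] }  — shift, reduce
  I4: { [Y → L .] }  — reduce
  I5: { [Y' → Y .] }  — accept
  I6: { [C → . )], [C → . C - )], [C → . id], [Y → f . C] }  — shift
  I7: { [C → id .] }  — reduce
  I8: { [C → ) .] }  — reduce
  I9: { [C → C . - )], [Y → f C .] }  — shift, reduce
  I10: { [C → C - . )] }  — shift
  I11: { [C → C - ) .] }  — reduce
  I12: { [Y → ) L . f] }  — shift
  I13: { [Y → ) L f .] }  — reduce

Conflict in state I1:
  Shift-reduce conflict between [C → ) .] and [C → . )]
So the grammar is NOT LR(0).

Answer: No. Shift-reduce conflict between [C → ) .] and [C → . )]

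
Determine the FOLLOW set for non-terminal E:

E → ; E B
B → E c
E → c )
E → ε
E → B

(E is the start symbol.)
E is the start symbol, so $ ∈ FOLLOW(E).
In E → ; E B: E is followed by B, add FIRST(B) \ {ε} = { ';', 'c' }
In B → E c: E is followed by c, add FIRST(c) \ {ε} = { 'c' }

Taking the union: FOLLOW(E) = { $, ';', 'c' }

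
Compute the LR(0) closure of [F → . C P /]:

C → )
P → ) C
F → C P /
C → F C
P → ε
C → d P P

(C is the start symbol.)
{ [C → . )], [C → . F C], [C → . d P P], [F → . C P /] }

Start with: [F → . C P /]
  [F → . C P /] has the dot before C: add [C → . )], [C → . F C], [C → . d P P]
  [C → . F C] has the dot before F: all F-items already present
No further items can be added.

CLOSURE = { [C → . )], [C → . F C], [C → . d P P], [F → . C P /] }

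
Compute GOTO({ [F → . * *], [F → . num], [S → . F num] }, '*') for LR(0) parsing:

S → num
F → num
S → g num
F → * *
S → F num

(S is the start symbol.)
GOTO(I, '*') = CLOSURE({ [A → αX.β] : [A → α.Xβ] ∈ I, X = '*' })

Items with dot before '*', with the dot advanced:
  [F → . * *] → [F → * . *]
Closure adds nothing (no advanced item has the dot before a non-terminal).

GOTO = { [F → * . *] }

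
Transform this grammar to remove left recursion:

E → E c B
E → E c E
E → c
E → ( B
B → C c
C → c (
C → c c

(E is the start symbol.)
E is directly left-recursive. The standard transformation for
  A → A α₁ | ... | A α_m | β₁ | ... | β_n
is
  A  → β₁ A' | ... | β_n A'
  A' → α₁ A' | ... | α_m A' | ε

E → c becomes E → c E'
E → ( B becomes E → ( B E'
E → E c B becomes E' → c B E'
E → E c E becomes E' → c E E'
Add E' → ε

Productions for other non-terminals are unchanged:
  B → C c
  C → c (
  C → c c

Resulting grammar:
E → c E'
E → ( B E'
E' → c B E'
E' → c E E'
E' → ε
B → C c
C → c (
C → c c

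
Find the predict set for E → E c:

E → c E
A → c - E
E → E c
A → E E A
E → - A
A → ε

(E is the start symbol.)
PREDICT(E → E c) = (FIRST(RHS) \ {ε}) ∪ (FOLLOW(E) if ε ∈ FIRST(RHS), i.e. RHS ⇒* ε)
FIRST(E) = { '-', 'c' }
FIRST(E c) = { '-', 'c' }
ε ∉ FIRST(E c), so FOLLOW(E) is not added.
PREDICT(E → E c) = { '-', 'c' }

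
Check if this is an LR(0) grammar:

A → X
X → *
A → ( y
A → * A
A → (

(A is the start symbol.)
Augment with A' → A and build the canonical LR(0) collection (I0 = CLOSURE({[A' → . A]}), then GOTO on every symbol after a dot until no new states appear). It has 7 states:
  I0: { [A → . ( y], [A → . (], [A → . * A], [A → . X], [A' → . A], [X → . *] }  — shift
  I1: { [A → ( . y], [A → ( .] }  — shift, reduce
  I2: { [A → * . A], [A → . ( y], [A → . (], [A → . * A], [A → . X], [X → * .], [X → . *] }  — shift, reduce
  I3: { [A' → A .] }  — accept
  I4: { [A → X .] }  — reduce
  I5: { [A → * A .] }  — reduce
  I6: { [A → ( y .] }  — reduce

Conflict in state I1:
  Shift-reduce conflict between [A → ( .] and [A → ( . y]
So the grammar is NOT LR(0).

Answer: No. Shift-reduce conflict between [A → ( .] and [A → ( . y]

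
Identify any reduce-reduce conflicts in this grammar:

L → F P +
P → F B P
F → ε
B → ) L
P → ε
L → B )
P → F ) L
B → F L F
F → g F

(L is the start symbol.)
Augment with L' → L and build the canonical LR(0) collection (I0 = CLOSURE({[L' → . L]}), then GOTO on every symbol after a dot until no new states appear). It has 21 states:
  I0: { [B → . ) L], [B → . F L F], [F → . g F], [F → .], [L → . B )], [L → . F P +], [L' → . L] }  — shift, reduce
  I1: { [B → ) . L], [B → . ) L], [B → . F L F], [F → . g F], [F → .], [L → . B )], [L → . F P +] }  — shift, reduce
  I2: { [L → B . )] }  — shift
  I3: { [B → . ) L], [B → . F L F], [B → F . L F], [F → . g F], [F → .], [L → . B )], [L → . F P +], [L → F . P +], [P → . F ) L], [P → . F B P], [P → .] }  — shift, 2 reduces
  I4: { [L' → L .] }  — accept
  I5: { [F → . g F], [F → .], [F → g . F] }  — shift, reduce
  I6: { [F → g F .] }  — reduce
  I7: { [B → . ) L], [B → . F L F], [B → F . L F], [F → . g F], [F → .], [L → . B )], [L → . F P +], [L → F . P +], [P → . F ) L], [P → . F B P], [P → .], [P → F . ) L], [P → F . B P] }  — shift, 2 reduces
  I8: { [B → F L . F], [F → . g F], [F → .] }  — shift, reduce
  I9: { [L → F P . +] }  — shift
  I10: { [L → F P + .] }  — reduce
  I11: { [B → F L F .] }  — reduce
  I12: { [B → ) . L], [B → . ) L], [B → . F L F], [F → . g F], [F → .], [L → . B )], [L → . F P +], [P → F ) . L] }  — shift, reduce
  I13: { [F → . g F], [F → .], [L → B . )], [P → . F ) L], [P → . F B P], [P → .], [P → F B . P] }  — shift, 2 reduces
  I14: { [L → B ) .] }  — reduce
  I15: { [B → . ) L], [B → . F L F], [F → . g F], [F → .], [P → F . ) L], [P → F . B P] }  — shift, reduce
  I16: { [P → F B P .] }  — reduce
  I17: { [F → . g F], [F → .], [P → . F ) L], [P → . F B P], [P → .], [P → F B . P] }  — shift, 2 reduces
  I18: { [B → . ) L], [B → . F L F], [B → F . L F], [F → . g F], [F → .], [L → . B )], [L → . F P +] }  — shift, reduce
  I19: { [B → ) L .], [P → F ) L .] }  — 2 reduces
  I20: { [B → ) L .] }  — reduce

I3 contains complete items [F → .], [P → .] — reduce-reduce conflict.
I7 contains complete items [F → .], [P → .] — reduce-reduce conflict.
I13 contains complete items [F → .], [P → .] — reduce-reduce conflict.
I17 contains complete items [F → .], [P → .] — reduce-reduce conflict.
I19 contains complete items [B → ) L .], [P → F ) L .] — reduce-reduce conflict.

Answer: Yes — I3: [F → .] vs [P → .]; I7: [F → .] vs [P → .]; I13: [F → .] vs [P → .]; I17: [F → .] vs [P → .]; I19: [B → ) L .] vs [P → F ) L .]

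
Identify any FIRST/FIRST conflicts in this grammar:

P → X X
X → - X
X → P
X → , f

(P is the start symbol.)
Yes. X → '-' X / X → P on { '-' }; X → P / X → ',' f on { ',' }

A FIRST/FIRST conflict occurs when two productions N → α and N → β for the same non-terminal have FIRST(α) ∩ FIRST(β) ≠ ∅ (with ε ∈ FIRST of a nullable right-hand side, so two nullable alternatives also conflict).

FIRST sets of the non-terminals at (or reachable through a nullable prefix from) the front of some alternative:
  FIRST(P) = { ',', '-' }

Productions for X:
  X → - X: FIRST = { '-' }
  X → P: FIRST = { ',', '-' }
  X → , f: FIRST = { ',' }
P has only one production, so no FIRST/FIRST conflict is possible there.

Conflict for X: X → - X and X → P
  Overlap: { '-' }
Conflict for X: X → P and X → , f
  Overlap: { ',' }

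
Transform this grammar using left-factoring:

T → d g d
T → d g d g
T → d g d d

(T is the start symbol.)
Left-factoring transforms A → αβ₁ | αβ₂ into A → αA' and A' → β₁ | β₂
(α is the longest common prefix among the alternatives). Repeat until
no nonterminal has two alternatives with a common prefix.

Round 1: T has alternatives sharing prefix 'd g d'. Introduce T': T → d g d T'
  Add: T' → ε
  Add: T' → g
  Add: T' → d

No remaining common prefixes — done.

Resulting grammar:
T → d g d T'
T' → ε
T' → g
T' → d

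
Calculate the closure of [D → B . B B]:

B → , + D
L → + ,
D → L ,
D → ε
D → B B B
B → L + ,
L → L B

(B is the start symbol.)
{ [B → . , + D], [B → . L + ,], [D → B . B B], [L → . + ,], [L → . L B] }

Start with: [D → B . B B]
  [D → B . B B] has the dot before B: add [B → . , + D], [B → . L + ,]
  [B → . L + ,] has the dot before L: add [L → . + ,], [L → . L B]
No further items can be added.

CLOSURE = { [B → . , + D], [B → . L + ,], [D → B . B B], [L → . + ,], [L → . L B] }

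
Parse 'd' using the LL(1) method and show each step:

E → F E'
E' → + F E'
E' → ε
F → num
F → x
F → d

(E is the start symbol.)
LL(1) parsing maintains a stack (initially the start symbol over $) and the input. At each step: if the stack top is a terminal, match it against the current input token; if it is a non-terminal N, replace it with the RHS of M[N, lookahead] (the unique production whose predict set contains the lookahead).

Stack is shown with the top on the left.

Stack   Input  Action
---------------------
E $     d $    output E → F E'
F E' $  d $    output F → d
d E' $  d $    match 'd'
E' $    $      output E' → ε
$       $      accept

The string is accepted.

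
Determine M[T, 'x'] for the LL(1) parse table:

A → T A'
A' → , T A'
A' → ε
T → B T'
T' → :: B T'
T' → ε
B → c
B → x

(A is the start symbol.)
To find M[T, 'x'], we find productions for T where 'x' is in the predict set (PREDICT(N → α) = (FIRST(α) \ {ε}) ∪ (FOLLOW(N) if α ⇒* ε)).

Relevant sets:
  FIRST(B) = { 'c', 'x' }

T → B T': PREDICT = { 'c', 'x' }
  'x' is in predict set, so this production goes in M[T, 'x']

M[T, 'x'] = T → B T'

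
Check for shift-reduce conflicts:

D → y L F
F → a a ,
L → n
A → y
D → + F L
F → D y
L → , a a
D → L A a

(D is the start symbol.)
A shift-reduce conflict occurs when an LR(0) state has both:
  - a complete (reduce) item [A → α .] (dot at the end), and
  - a shift item [B → β . c γ] (dot before a terminal).

Augment with D' → D and build the canonical LR(0) collection (I0 = CLOSURE({[D' → . D]}), then GOTO on every symbol after a dot until no new states appear). It has 21 states:
  I0: { [D → . + F L], [D → . L A a], [D → . y L F], [D' → . D], [L → . , a a], [L → . n] }  — shift
  I1: { [D → + . F L], [D → . + F L], [D → . L A a], [D → . y L F], [F → . D y], [F → . a a ,], [L → . , a a], [L → . n] }  — shift
  I2: { [L → , . a a] }  — shift
  I3: { [D' → D .] }  — accept
  I4: { [A → . y], [D → L . A a] }  — shift
  I5: { [L → n .] }  — reduce
  I6: { [D → y . L F], [L → . , a a], [L → . n] }  — shift
  I7: { [D → . + F L], [D → . L A a], [D → . y L F], [D → y L . F], [F → . D y], [F → . a a ,], [L → . , a a], [L → . n] }  — shift
  I8: { [F → D . y] }  — shift
  I9: { [D → y L F .] }  — reduce
  I10: { [F → a . a ,] }  — shift
  I11: { [F → a a . ,] }  — shift
  I12: { [F → a a , .] }  — reduce
  I13: { [F → D y .] }  — reduce
  I14: { [D → L A . a] }  — shift
  I15: { [A → y .] }  — reduce
  I16: { [D → L A a .] }  — reduce
  I17: { [L → , a . a] }  — shift
  I18: { [L → , a a .] }  — reduce
  I19: { [D → + F . L], [L → . , a a], [L → . n] }  — shift
  I20: { [D → + F L .] }  — reduce

No state contains both a complete item and a shift item.

Answer: No shift-reduce conflicts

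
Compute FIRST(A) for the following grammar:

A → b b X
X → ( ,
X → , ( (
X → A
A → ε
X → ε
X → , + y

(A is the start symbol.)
{ 'b', ε }

To compute FIRST(A), examine every production with A on the left-hand side, reading each right-hand side left to right until a non-nullable symbol is reached.

From A → b b X:
  - b is a terminal: add 'b' and stop
From A → ε:
  - ε-production, so ε ∈ FIRST(A)

Collecting: FIRST(A) = { 'b', ε }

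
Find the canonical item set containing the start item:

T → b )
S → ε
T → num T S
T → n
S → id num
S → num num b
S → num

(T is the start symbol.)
{ [T → . b )], [T → . n], [T → . num T S], [T' → . T] }

First, augment the grammar with T' → T
I₀ = CLOSURE({ [T' → . T] }):
  [T' → . T] has the dot before T: add [T → . b )], [T → . num T S], [T → . n]
No further items can be added.

I₀ = { [T → . b )], [T → . n], [T → . num T S], [T' → . T] }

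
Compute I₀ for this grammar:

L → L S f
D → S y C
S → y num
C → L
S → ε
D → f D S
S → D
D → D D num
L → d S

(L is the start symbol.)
First, augment the grammar with L' → L
I₀ = CLOSURE({ [L' → . L] }):
  [L' → . L] has the dot before L: add [L → . L S f], [L → . d S]
No further items can be added.

I₀ = { [L → . L S f], [L → . d S], [L' → . L] }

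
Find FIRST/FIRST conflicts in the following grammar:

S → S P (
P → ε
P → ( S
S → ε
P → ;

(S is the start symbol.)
No FIRST/FIRST conflicts.

FIRST sets of the non-terminals at (or reachable through a nullable prefix from) the front of some alternative:
  FIRST(S) = { '(', ';', ε }
  FIRST(P) = { '(', ';', ε }

Productions for S:
  S → S P (: FIRST = { '(', ';' }
  S → ε: FIRST = { ε }
Productions for P:
  P → ε: FIRST = { ε }
  P → ( S: FIRST = { '(' }
  P → ;: FIRST = { ';' }

All alternatives of each non-terminal have pairwise disjoint FIRST sets.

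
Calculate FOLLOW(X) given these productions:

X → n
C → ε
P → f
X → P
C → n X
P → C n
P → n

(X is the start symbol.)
X is the start symbol, so $ ∈ FOLLOW(X).
In C → n X: X is at the end, add FOLLOW(C)

The FOLLOW sets referred to above (computed the same way, to a fixed point):
  FOLLOW(C) = { 'n' }

Taking the union: FOLLOW(X) = { $, 'n' }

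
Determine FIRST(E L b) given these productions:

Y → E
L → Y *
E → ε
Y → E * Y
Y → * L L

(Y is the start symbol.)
{ '*' }

FIRST sets of the non-terminals involved (from the grammar, by fixed-point iteration):
  FIRST(E) = { ε }
  FIRST(L) = { '*' }

To compute FIRST(E L b), process the symbols left to right:
Symbol E is a non-terminal. Add FIRST(E) \ {ε} = { }
E is nullable (ε ∈ FIRST(E)), continue to the next symbol.
Symbol L is a non-terminal. Add FIRST(L) \ {ε} = { '*' }
L is not nullable (ε ∉ FIRST(L)), so stop here.
FIRST(E L b) = { '*' }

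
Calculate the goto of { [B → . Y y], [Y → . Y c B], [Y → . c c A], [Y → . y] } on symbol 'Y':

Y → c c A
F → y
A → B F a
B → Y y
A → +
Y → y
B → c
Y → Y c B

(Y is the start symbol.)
GOTO(I, 'Y') = CLOSURE({ [A → αX.β] : [A → α.Xβ] ∈ I, X = 'Y' })

Items with dot before 'Y', with the dot advanced:
  [B → . Y y] → [B → Y . y]
  [Y → . Y c B] → [Y → Y . c B]
Closure adds nothing (no advanced item has the dot before a non-terminal).

GOTO = { [B → Y . y], [Y → Y . c B] }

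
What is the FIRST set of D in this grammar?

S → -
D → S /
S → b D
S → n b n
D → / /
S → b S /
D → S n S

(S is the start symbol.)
{ '-', '/', 'b', 'n' }

To compute FIRST(D), examine every production with D on the left-hand side, reading each right-hand side left to right until a non-nullable symbol is reached.

FIRST sets of the other non-terminals involved (by the same procedure, iterated to a fixed point):
  FIRST(S) = { '-', 'b', 'n' }

From D → S /:
  - S is a non-terminal: add FIRST(S) \ {ε} = { '-', 'b', 'n' }
    S is not nullable, so stop
From D → / /:
  - '/' is a terminal: add '/' and stop
From D → S n S:
  - S is a non-terminal: add FIRST(S) \ {ε} = { '-', 'b', 'n' }
    S is not nullable, so stop

Collecting: FIRST(D) = { '-', '/', 'b', 'n' }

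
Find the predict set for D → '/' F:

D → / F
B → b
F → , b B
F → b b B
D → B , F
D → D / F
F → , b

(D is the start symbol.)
{ '/' }

PREDICT(D → '/' F) = (FIRST(RHS) \ {ε}) ∪ (FOLLOW(D) if ε ∈ FIRST(RHS), i.e. RHS ⇒* ε)
FIRST('/' F) = { '/' }
ε ∉ FIRST('/' F), so FOLLOW(D) is not added.
PREDICT(D → '/' F) = { '/' }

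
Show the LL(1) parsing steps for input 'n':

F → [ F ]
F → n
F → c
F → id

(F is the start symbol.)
LL(1) parsing maintains a stack (initially the start symbol over $) and the input. At each step: if the stack top is a terminal, match it against the current input token; if it is a non-terminal N, replace it with the RHS of M[N, lookahead] (the unique production whose predict set contains the lookahead).

Stack is shown with the top on the left.

Stack  Input  Action
--------------------
F $    n $    output F → n
n $    n $    match 'n'
$      $      accept

The string is accepted.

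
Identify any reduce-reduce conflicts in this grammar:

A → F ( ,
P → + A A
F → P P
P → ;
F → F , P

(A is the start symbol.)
A reduce-reduce conflict occurs when an LR(0) state has two complete items [A → α .] and [B → β .] — both call for a reduction, and with no lookahead the parser cannot choose between them.

Augment with A' → A and build the canonical LR(0) collection (I0 = CLOSURE({[A' → . A]}), then GOTO on every symbol after a dot until no new states appear). It has 13 states:
  I0: { [A → . F ( ,], [A' → . A], [F → . F , P], [F → . P P], [P → . + A A], [P → . ;] }  — shift
  I1: { [A → . F ( ,], [F → . F , P], [F → . P P], [P → + . A A], [P → . + A A], [P → . ;] }  — shift
  I2: { [P → ; .] }  — reduce
  I3: { [A' → A .] }  — accept
  I4: { [A → F . ( ,], [F → F . , P] }  — shift
  I5: { [F → P . P], [P → . + A A], [P → . ;] }  — shift
  I6: { [F → P P .] }  — reduce
  I7: { [A → F ( . ,] }  — shift
  I8: { [F → F , . P], [P → . + A A], [P → . ;] }  — shift
  I9: { [F → F , P .] }  — reduce
  I10: { [A → F ( , .] }  — reduce
  I11: { [A → . F ( ,], [F → . F , P], [F → . P P], [P → + A . A], [P → . + A A], [P → . ;] }  — shift
  I12: { [P → + A A .] }  — reduce

No state contains more than one complete item.

Answer: No reduce-reduce conflicts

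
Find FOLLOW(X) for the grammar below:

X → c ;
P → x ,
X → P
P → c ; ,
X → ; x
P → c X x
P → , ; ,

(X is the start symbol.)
{ $, 'x' }

To compute FOLLOW(X), find every occurrence of X on a right-hand side N → α X β: add FIRST(β) \ {ε}, and if β is empty or nullable also add FOLLOW(N). Iterate to a fixed point.

X is the start symbol, so $ ∈ FOLLOW(X).
In P → c X x: X is followed by x, add FIRST(x) \ {ε} = { 'x' }

Taking the union: FOLLOW(X) = { $, 'x' }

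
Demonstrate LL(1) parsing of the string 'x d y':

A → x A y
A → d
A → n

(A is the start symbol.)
LL(1) parsing maintains a stack (initially the start symbol over $) and the input. At each step: if the stack top is a terminal, match it against the current input token; if it is a non-terminal N, replace it with the RHS of M[N, lookahead] (the unique production whose predict set contains the lookahead).

Stack is shown with the top on the left.

Stack    Input    Action
------------------------
A $      x d y $  output A → x A y
x A y $  x d y $  match 'x'
A y $    d y $    output A → d
d y $    d y $    match 'd'
y $      y $      match 'y'
$        $        accept

The string is accepted.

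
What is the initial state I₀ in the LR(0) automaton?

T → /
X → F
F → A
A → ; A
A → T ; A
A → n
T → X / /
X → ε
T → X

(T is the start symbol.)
{ [A → . ; A], [A → . T ; A], [A → . n], [F → . A], [T → . /], [T → . X / /], [T → . X], [T' → . T], [X → . F], [X → .] }

First, augment the grammar with T' → T
I₀ = CLOSURE({ [T' → . T] }):
  [T' → . T] has the dot before T: add [T → . /], [T → . X / /], [T → . X]
  [T → . X / /] has the dot before X: add [X → . F], [X → .]
  [X → . F] has the dot before F: add [F → . A]
  [F → . A] has the dot before A: add [A → . ; A], [A → . T ; A], [A → . n]
No further items can be added.

I₀ = { [A → . ; A], [A → . T ; A], [A → . n], [F → . A], [T → . /], [T → . X / /], [T → . X], [T' → . T], [X → . F], [X → .] }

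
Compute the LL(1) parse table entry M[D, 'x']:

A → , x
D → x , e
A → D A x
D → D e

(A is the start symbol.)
D → x , e, D → D e

To find M[D, 'x'], we find productions for D where 'x' is in the predict set (PREDICT(N → α) = (FIRST(α) \ {ε}) ∪ (FOLLOW(N) if α ⇒* ε)).

Relevant sets:
  FIRST(D) = { 'x' }

D → x , e: PREDICT = { 'x' }
  'x' is in predict set, so this production goes in M[D, 'x']
D → D e: PREDICT = { 'x' }
  'x' is in predict set, so this production goes in M[D, 'x']

M[D, 'x'] = D → x , e, D → D e  (a multiply-defined cell — the grammar is not LL(1))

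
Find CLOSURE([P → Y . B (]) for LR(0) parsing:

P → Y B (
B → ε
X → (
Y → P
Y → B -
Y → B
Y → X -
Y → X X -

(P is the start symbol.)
Start with: [P → Y . B (]
  [P → Y . B (] has the dot before B: add [B → .]
No further items can be added.

CLOSURE = { [B → .], [P → Y . B (] }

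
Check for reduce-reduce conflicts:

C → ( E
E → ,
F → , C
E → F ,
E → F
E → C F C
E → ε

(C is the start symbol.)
No reduce-reduce conflicts

A reduce-reduce conflict occurs when an LR(0) state has two complete items [A → α .] and [B → β .] — both call for a reduction, and with no lookahead the parser cannot choose between them.

Augment with C' → C and build the canonical LR(0) collection (I0 = CLOSURE({[C' → . C]}), then GOTO on every symbol after a dot until no new states appear). It has 12 states:
  I0: { [C → . ( E], [C' → . C] }  — shift
  I1: { [C → ( . E], [C → . ( E], [E → . ,], [E → . C F C], [E → . F ,], [E → . F], [E → .], [F → . , C] }  — shift, reduce
  I2: { [C' → C .] }  — accept
  I3: { [C → . ( E], [E → , .], [F → , . C] }  — shift, reduce
  I4: { [E → C . F C], [F → . , C] }  — shift
  I5: { [C → ( E .] }  — reduce
  I6: { [E → F . ,], [E → F .] }  — shift, reduce
  I7: { [E → F , .] }  — reduce
  I8: { [C → . ( E], [F → , . C] }  — shift
  I9: { [C → . ( E], [E → C F . C] }  — shift
  I10: { [E → C F C .] }  — reduce
  I11: { [F → , C .] }  — reduce

No state contains more than one complete item.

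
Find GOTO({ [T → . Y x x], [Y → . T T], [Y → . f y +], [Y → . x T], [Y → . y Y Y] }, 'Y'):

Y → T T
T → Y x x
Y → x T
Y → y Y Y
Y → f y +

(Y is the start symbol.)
GOTO(I, 'Y') = CLOSURE({ [A → αX.β] : [A → α.Xβ] ∈ I, X = 'Y' })

Items with dot before 'Y', with the dot advanced:
  [T → . Y x x] → [T → Y . x x]
Closure adds nothing (no advanced item has the dot before a non-terminal).

GOTO = { [T → Y . x x] }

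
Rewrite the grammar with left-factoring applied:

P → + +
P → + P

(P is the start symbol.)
Left-factoring transforms A → αβ₁ | αβ₂ into A → αA' and A' → β₁ | β₂
(α is the longest common prefix among the alternatives). Repeat until
no nonterminal has two alternatives with a common prefix.

Round 1: P has alternatives sharing prefix '+'. Introduce P': P → + P'
  Add: P' → +
  Add: P' → P

No remaining common prefixes — done.

Resulting grammar:
P → + P'
P' → +
P' → P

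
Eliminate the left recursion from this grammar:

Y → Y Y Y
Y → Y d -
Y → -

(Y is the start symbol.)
Y → - Y'
Y' → Y Y Y'
Y' → d - Y'
Y' → ε

Y is directly left-recursive. The standard transformation for
  A → A α₁ | ... | A α_m | β₁ | ... | β_n
is
  A  → β₁ A' | ... | β_n A'
  A' → α₁ A' | ... | α_m A' | ε

Y → - becomes Y → - Y'
Y → Y Y Y becomes Y' → Y Y Y'
Y → Y d - becomes Y' → d - Y'
Add Y' → ε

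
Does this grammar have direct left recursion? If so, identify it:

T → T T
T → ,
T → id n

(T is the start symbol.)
Yes, T is left-recursive

Direct left recursion occurs when N → N α for some non-terminal N (the right-hand side begins with the left-hand side itself).

T → T T: LEFT RECURSIVE (starts with T)
T → ,: starts with ','
T → id n: starts with id

The grammar has direct left recursion on: T.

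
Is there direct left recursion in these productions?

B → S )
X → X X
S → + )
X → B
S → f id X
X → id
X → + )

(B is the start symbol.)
Yes, X is left-recursive

Direct left recursion occurs when N → N α for some non-terminal N (the right-hand side begins with the left-hand side itself).

B → S ): starts with S
X → X X: LEFT RECURSIVE (starts with X)
S → + ): starts with '+'
X → B: starts with B
S → f id X: starts with f
X → id: starts with id
X → + ): starts with '+'

The grammar has direct left recursion on: X.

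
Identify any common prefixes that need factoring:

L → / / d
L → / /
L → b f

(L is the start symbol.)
Left-factoring is needed when two productions for the same non-terminal
share a common prefix on the right-hand side.

Productions for L:
  L → / / d
  L → / /
  L → b f

Found common prefix '/ /' in productions for L

Answer: Yes, L has productions with common prefix '/ /'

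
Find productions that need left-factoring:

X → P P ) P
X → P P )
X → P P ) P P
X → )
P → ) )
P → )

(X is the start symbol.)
Left-factoring is needed when two productions for the same non-terminal
share a common prefix on the right-hand side.

Productions for X:
  X → P P ) P
  X → P P )
  X → P P ) P P
  X → )
Productions for P:
  P → ) )
  P → )

Found common prefix 'P P )' in productions for X
Found common prefix ')' in productions for P

Answer: Yes, X has productions with common prefix 'P P )'; P has productions with common prefix ')'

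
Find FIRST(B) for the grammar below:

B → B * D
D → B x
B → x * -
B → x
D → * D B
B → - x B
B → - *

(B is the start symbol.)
From B → B * D:
  - B is the symbol being defined: contributes nothing new
    B is not nullable, so stop
From B → x * -:
  - x is a terminal: add 'x' and stop
From B → x:
  - x is a terminal: add 'x' and stop
From B → - x B:
  - '-' is a terminal: add '-' and stop
From B → - *:
  - '-' is a terminal: add '-' and stop

Collecting: FIRST(B) = { '-', 'x' }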